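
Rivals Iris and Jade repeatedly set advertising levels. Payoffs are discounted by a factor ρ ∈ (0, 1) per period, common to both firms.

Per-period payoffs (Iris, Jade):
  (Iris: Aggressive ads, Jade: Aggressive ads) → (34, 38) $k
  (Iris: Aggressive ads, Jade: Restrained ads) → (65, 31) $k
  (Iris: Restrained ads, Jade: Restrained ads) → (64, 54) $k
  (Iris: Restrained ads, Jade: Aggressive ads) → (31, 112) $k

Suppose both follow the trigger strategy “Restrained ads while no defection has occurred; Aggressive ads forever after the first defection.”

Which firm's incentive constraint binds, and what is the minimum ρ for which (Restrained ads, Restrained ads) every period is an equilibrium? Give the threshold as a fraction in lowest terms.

For Iris: deviation gain 65−64 = 1, per-period punishment loss 64−34 = 30. IC gives ρ ≥ 1/31.
For Jade: gain 58, loss 16 per period, so ρ ≥ 58/74 = 29/37.
The tighter constraint is Jade's, so cooperation needs ρ ≥ 29/37.

Jade; ρ ≥ 29/37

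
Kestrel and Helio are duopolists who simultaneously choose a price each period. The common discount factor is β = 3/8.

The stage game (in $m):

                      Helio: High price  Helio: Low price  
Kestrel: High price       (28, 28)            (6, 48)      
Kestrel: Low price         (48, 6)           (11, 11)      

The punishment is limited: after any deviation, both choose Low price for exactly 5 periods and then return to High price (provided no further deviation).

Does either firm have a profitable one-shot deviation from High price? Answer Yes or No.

Comparing payoff streams over the 6 periods until play realigns: cooperate → 28(1+β+…+β^5); deviate → 48 + 11(β+…+β^5).
Cooperation is sustained iff (28−11)(β+…+β^5) ≥ 48−28.
β+…+β^5 = 3/8·(1−(3/8)^5)/(1−3/8) = 0.5956, and (48−28)/(28−11) = 1.1765.
0.5956 < 1.1765, so cooperation is not sustainable.

Yes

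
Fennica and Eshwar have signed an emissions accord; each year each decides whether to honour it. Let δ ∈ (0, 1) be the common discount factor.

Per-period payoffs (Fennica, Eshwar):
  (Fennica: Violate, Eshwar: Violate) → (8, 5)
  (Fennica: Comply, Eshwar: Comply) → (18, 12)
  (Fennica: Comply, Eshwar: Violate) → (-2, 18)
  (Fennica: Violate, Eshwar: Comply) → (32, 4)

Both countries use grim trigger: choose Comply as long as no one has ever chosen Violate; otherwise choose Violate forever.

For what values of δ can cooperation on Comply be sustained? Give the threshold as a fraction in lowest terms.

7/12

For Fennica: deviation gain 32−18 = 14, per-period punishment loss 18−8 = 10. IC gives δ ≥ 14/24 = 7/12.
For Eshwar: gain 6, loss 7 per period, so δ ≥ 6/13.
The tighter constraint is Fennica's, so cooperation needs δ ≥ 7/12.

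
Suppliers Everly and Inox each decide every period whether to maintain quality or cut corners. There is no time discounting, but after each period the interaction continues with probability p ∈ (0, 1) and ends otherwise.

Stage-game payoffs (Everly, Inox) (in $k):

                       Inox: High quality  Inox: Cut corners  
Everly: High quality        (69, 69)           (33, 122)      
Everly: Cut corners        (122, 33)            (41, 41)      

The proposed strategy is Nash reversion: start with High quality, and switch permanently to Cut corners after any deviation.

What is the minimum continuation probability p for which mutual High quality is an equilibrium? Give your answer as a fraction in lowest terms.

With no time discounting, the continuation probability p plays the role of the discount factor.
Grim-trigger IC: 69/(1−p) ≥ 122 + 41p/(1−p) ⇒ p ≥ (122−69)/(122−41) = 53/81.

53/81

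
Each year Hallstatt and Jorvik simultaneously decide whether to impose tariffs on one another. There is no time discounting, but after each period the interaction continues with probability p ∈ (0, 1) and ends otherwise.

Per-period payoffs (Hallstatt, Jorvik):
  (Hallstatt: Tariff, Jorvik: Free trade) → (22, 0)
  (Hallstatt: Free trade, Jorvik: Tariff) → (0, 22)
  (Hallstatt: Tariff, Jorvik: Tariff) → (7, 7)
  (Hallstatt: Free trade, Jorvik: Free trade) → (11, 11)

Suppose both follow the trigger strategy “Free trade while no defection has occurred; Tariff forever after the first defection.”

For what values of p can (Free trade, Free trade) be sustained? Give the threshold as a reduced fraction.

11/15

Expected cooperation value is 11 + p·11 + p²·11 + … = 11/(1−p); deviation gives 22 + p·7/(1−p).
11 ≥ 22(1−p) + 7p ⇒ 15p ≥ 11 ⇒ p ≥ 11/15.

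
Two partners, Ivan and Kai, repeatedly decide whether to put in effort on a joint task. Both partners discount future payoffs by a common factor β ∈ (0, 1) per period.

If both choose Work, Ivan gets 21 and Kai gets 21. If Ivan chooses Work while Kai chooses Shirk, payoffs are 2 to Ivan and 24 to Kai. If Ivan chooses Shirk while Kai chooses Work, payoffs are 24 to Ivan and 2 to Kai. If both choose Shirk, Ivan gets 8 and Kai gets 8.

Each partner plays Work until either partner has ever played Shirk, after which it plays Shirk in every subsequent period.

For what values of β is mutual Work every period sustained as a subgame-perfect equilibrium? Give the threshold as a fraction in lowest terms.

3/16

Cooperation forever yields 21 each period: 21/(1−β).
Deviating yields 24 once, then 8 forever: 24 + 8β/(1−β).
No profitable deviation requires 21/(1−β) ≥ 24 + 8β/(1−β).
Multiplying by (1−β): 21 ≥ 24(1−β) + 8β = 24 − 16β.
So 16β ≥ 3, i.e. β ≥ 3/16.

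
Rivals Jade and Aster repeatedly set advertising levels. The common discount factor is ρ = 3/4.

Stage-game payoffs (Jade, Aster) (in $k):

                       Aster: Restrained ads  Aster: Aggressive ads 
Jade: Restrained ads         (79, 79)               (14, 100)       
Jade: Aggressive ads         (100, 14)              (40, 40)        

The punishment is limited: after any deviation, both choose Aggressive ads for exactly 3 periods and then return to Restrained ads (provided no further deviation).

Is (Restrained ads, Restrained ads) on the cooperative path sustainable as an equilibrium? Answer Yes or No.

Comparing payoff streams over the 4 periods until play realigns: cooperate → 79(1+ρ+…+ρ^3); deviate → 100 + 40(ρ+…+ρ^3).
Cooperation is sustained iff (79−40)(ρ+…+ρ^3) ≥ 100−79.
ρ+…+ρ^3 = 3/4·(1−(3/4)^3)/(1−3/4) = 1.7344, and (100−79)/(79−40) = 0.5385.
1.7344 ≥ 0.5385, so cooperation is sustainable.

Yes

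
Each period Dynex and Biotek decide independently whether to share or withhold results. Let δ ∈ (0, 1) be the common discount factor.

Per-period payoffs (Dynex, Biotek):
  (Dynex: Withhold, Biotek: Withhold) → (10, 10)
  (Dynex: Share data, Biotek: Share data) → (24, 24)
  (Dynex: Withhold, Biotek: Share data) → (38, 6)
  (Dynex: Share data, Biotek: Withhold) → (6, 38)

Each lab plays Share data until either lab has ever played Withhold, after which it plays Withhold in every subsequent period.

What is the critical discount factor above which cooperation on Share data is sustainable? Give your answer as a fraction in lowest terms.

24/(1−δ) ≥ 38 + 10δ/(1−δ)
24 ≥ 38 − 28δ
δ ≥ 14/28 = 1/2.

1/2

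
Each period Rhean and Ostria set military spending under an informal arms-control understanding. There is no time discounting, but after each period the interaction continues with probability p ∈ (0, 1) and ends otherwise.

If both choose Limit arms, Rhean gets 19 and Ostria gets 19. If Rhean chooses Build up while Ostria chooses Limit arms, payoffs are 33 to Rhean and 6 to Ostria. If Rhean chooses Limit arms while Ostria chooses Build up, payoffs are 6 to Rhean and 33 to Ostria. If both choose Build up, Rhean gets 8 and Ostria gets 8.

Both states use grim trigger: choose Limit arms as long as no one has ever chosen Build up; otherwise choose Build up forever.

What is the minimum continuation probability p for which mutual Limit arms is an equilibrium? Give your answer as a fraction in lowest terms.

With no time discounting, the continuation probability p plays the role of the discount factor.
Grim-trigger IC: 19/(1−p) ≥ 33 + 8p/(1−p) ⇒ p ≥ (33−19)/(33−8) = 14/25.

14/25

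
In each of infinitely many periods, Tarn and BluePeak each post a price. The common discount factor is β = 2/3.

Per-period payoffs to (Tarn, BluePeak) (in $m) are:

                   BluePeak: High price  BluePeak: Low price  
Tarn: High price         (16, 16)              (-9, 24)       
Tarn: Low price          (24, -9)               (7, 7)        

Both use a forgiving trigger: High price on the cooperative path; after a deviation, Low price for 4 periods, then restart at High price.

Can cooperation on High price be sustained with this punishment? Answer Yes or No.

Yes

Comparing payoff streams over the 5 periods until play realigns: cooperate → 16(1+β+…+β^4); deviate → 24 + 7(β+…+β^4).
Cooperation is sustained iff (16−7)(β+…+β^4) ≥ 24−16.
β+…+β^4 = 2/3·(1−(2/3)^4)/(1−2/3) = 1.6049, and (24−16)/(16−7) = 0.8889.
1.6049 ≥ 0.8889, so cooperation is sustainable.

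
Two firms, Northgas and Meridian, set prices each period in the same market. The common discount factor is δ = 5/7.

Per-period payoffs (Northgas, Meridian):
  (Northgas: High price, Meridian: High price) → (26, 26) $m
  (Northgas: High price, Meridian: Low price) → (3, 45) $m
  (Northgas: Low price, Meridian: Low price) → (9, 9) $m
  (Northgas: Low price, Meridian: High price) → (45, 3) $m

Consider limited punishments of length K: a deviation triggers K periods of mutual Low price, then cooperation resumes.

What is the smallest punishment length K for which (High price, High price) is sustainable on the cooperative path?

Need Σ_{k=1}^{K} δ^k ≥ (45−26)/(26−9) = 1.1176 at δ = 5/7.
At K = 1 the sum is 0.7143 < 1.1176; at K = 2 it is 1.2245 ≥ 1.1176.
So the minimum punishment length is K = 2.

2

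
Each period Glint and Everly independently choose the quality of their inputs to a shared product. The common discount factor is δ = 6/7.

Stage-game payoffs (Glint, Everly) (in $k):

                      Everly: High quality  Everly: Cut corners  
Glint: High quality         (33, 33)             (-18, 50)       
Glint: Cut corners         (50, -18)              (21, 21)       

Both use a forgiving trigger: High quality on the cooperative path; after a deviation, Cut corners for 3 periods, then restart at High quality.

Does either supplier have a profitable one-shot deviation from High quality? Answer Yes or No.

IC: δ+…+δ^3 ≥ (50−33)/(33−21) = 17/12.
At δ = 6/7: partial sum = 2.2216 ≥ 1.4167. Cooperation sustainable.

No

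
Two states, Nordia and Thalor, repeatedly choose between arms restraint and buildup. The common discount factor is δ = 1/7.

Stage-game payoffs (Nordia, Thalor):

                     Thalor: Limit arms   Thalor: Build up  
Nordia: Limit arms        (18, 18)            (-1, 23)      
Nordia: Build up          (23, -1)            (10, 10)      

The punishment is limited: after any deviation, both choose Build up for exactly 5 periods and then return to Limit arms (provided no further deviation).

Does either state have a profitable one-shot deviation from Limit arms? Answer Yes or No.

A one-shot deviation gives 23 now, then 10 for 5 periods, then back to 18.
Gain from deviating: (23−18) today; loss: (18−10) in each of the next 5 periods.
No-deviation condition: (18−10)(δ+…+δ^5) ≥ 23−18, i.e. δ+…+δ^5 ≥ 5/8.
At δ = 1/7: δ+…+δ^5 = 0.1667 < 0.6250.
So cooperation is not sustainable.

Yes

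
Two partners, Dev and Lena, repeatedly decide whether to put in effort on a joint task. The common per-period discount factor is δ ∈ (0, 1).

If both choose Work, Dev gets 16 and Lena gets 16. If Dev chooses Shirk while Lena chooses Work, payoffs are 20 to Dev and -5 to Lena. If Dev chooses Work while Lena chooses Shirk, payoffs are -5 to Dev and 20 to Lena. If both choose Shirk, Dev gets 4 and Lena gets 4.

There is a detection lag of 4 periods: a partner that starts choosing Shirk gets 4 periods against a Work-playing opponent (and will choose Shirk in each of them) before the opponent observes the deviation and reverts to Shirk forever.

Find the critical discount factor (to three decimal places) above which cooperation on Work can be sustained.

Deviating for the 4 undetected periods gains 20−16 = 4 per period over cooperation, then loses 16−4 = 12 per period forever once punishment starts.
Gain: 4(1 + δ + … + δ^3); loss: 12·δ^4/(1−δ).
No profitable deviation ⇔ 4(1−δ^4) ≤ 12·δ^4, i.e. δ^4 ≥ 4/(4+12) = 1/4.
Hence δ ≥ (1/4)^(1/4) ≈ 0.707.

0.707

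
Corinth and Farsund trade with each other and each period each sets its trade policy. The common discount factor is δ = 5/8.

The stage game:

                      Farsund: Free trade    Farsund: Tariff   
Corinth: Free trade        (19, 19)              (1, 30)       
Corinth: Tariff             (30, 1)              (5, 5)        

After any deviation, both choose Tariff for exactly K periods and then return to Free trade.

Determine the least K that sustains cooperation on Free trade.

IC: δ(1−δ^K)/(1−δ) ≥ (30−19)/(19−5) = 11/14.
With δ = 5/8: need 1 − δ^K ≥ 11/14·(1−5/8)/(5/8), i.e. δ^K ≤ 0.5286.
Since (5/8)^1 = 0.6250 and (5/8)^2 = 0.3906, the smallest such K is 2.

2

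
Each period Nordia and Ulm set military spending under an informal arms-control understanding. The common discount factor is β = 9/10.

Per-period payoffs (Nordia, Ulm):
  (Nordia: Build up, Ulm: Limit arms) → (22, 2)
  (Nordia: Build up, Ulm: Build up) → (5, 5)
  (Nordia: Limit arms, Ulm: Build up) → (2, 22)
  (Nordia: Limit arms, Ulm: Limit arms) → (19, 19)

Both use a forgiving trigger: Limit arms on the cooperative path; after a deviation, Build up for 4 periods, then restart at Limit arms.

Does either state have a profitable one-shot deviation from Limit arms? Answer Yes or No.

No

Comparing payoff streams over the 5 periods until play realigns: cooperate → 19(1+β+…+β^4); deviate → 22 + 5(β+…+β^4).
Cooperation is sustained iff (19−5)(β+…+β^4) ≥ 22−19.
β+…+β^4 = 9/10·(1−(9/10)^4)/(1−9/10) = 3.0951, and (22−19)/(19−5) = 0.2143.
3.0951 ≥ 0.2143, so cooperation is sustainable.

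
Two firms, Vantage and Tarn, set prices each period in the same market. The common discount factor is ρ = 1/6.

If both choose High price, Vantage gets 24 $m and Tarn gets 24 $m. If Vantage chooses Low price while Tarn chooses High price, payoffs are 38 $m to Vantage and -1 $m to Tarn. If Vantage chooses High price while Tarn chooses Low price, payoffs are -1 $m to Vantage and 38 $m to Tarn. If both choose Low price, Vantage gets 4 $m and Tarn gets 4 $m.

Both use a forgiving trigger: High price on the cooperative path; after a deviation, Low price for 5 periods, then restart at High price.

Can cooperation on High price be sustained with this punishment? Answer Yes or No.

No

Comparing payoff streams over the 6 periods until play realigns: cooperate → 24(1+ρ+…+ρ^5); deviate → 38 + 4(ρ+…+ρ^5).
Cooperation is sustained iff (24−4)(ρ+…+ρ^5) ≥ 38−24.
ρ+…+ρ^5 = 1/6·(1−(1/6)^5)/(1−1/6) = 0.2000, and (38−24)/(24−4) = 0.7000.
0.2000 < 0.7000, so cooperation is not sustainable.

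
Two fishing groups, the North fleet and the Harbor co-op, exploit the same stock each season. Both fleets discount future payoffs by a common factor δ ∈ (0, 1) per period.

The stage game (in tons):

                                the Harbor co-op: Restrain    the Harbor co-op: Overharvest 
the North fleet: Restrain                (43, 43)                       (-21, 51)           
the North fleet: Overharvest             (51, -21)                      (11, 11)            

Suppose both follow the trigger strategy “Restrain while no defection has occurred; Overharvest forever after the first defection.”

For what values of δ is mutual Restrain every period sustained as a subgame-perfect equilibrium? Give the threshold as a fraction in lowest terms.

Under grim trigger the critical discount factor is (T−C)/(T−P) with T = 51, C = 43, P = 11.
δ* = (51−43)/(51−11) = 8/40 = 1/5.

1/5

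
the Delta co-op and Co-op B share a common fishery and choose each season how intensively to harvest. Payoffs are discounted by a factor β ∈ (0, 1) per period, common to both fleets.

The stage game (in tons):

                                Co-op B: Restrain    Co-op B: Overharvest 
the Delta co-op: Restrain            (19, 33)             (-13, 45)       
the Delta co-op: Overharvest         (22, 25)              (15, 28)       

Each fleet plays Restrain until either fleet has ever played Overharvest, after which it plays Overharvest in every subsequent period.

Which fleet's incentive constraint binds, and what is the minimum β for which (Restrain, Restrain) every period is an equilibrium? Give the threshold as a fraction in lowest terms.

the Delta co-op: cooperation gives 19 each period; deviation gives 22 once then 15 forever.
  19/(1−β) ≥ 22 + 15β/(1−β) ⇒ β ≥ 3/7.
Co-op B: cooperation gives 33 each period; deviation gives 45 once then 28 forever.
  β ≥ 12/17.
Both must hold, so the binding constraint is Co-op B's: β ≥ 12/17.

Co-op B; β ≥ 12/17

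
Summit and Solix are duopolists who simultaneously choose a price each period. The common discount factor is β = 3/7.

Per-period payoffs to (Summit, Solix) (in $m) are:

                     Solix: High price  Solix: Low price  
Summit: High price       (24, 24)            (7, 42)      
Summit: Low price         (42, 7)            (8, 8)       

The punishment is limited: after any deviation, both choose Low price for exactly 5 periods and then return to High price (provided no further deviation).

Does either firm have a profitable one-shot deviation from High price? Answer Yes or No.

A one-shot deviation gives 42 now, then 8 for 5 periods, then back to 24.
Gain from deviating: (42−24) today; loss: (24−8) in each of the next 5 periods.
No-deviation condition: (24−8)(β+…+β^5) ≥ 42−24, i.e. β+…+β^5 ≥ 9/8.
At β = 3/7: β+…+β^5 = 0.7392 < 1.1250.
So cooperation is not sustainable.

Yes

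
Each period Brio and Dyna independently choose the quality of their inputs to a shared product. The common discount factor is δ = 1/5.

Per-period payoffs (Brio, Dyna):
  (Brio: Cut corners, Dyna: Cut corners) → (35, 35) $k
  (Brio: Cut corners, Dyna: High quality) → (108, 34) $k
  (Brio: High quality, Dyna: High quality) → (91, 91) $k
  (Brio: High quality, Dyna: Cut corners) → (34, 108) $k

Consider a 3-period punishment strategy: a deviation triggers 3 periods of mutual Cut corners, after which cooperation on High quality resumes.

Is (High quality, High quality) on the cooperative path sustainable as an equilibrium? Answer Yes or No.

Comparing payoff streams over the 4 periods until play realigns: cooperate → 91(1+δ+…+δ^3); deviate → 108 + 35(δ+…+δ^3).
Cooperation is sustained iff (91−35)(δ+…+δ^3) ≥ 108−91.
δ+…+δ^3 = 1/5·(1−(1/5)^3)/(1−1/5) = 0.2480, and (108−91)/(91−35) = 0.3036.
0.2480 < 0.3036, so cooperation is not sustainable.

No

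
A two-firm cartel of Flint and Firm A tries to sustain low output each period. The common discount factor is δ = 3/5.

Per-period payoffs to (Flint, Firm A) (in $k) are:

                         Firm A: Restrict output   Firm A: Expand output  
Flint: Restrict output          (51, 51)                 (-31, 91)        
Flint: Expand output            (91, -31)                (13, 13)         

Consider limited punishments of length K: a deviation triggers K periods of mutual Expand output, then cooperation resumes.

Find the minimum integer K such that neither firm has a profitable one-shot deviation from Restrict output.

3

No profitable deviation requires (51−13)(δ+…+δ^K) ≥ 91−51, i.e. δ+…+δ^K ≥ 20/19 ≈ 1.0526.
With δ = 3/5, the partial sums are K=1: 0.6000, K=2: 0.9600, K=3: 1.1760.
K = 3 is the first length at which the sum reaches 1.0526.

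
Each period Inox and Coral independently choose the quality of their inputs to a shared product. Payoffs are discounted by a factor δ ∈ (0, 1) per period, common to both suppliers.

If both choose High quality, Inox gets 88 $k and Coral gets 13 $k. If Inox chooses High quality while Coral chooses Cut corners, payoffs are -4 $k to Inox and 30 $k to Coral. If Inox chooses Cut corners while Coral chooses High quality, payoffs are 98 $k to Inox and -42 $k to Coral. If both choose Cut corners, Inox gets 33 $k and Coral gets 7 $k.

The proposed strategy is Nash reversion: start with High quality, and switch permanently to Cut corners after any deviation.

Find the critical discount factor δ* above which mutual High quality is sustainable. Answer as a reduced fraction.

Inox's threshold: (98−88)/(98−33) = 2/13.
Coral's threshold: (30−13)/(30−7) = 17/23.
2/13 < 17/23, so Coral binds and δ* = 17/23.

17/23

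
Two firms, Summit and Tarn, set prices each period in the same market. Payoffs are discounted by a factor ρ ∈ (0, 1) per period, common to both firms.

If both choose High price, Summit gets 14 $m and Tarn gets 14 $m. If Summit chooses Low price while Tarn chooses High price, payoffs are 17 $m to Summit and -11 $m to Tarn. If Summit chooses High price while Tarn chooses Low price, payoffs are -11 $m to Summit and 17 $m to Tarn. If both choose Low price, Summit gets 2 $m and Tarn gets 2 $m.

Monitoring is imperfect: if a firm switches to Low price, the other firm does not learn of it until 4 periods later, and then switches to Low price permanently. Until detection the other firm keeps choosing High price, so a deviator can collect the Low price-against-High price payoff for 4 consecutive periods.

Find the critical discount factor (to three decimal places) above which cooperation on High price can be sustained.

0.669

A deviator earns 17 for 4 periods, then 2 forever; cooperating earns 14 forever. Multiplying the IC by (1−ρ):
14 ≥ 17(1−ρ^4) + 2ρ^4, so 15·ρ^4 ≥ 3 and ρ^4 ≥ 1/5.
ρ ≥ (1/5)^(1/4) ≈ 0.669.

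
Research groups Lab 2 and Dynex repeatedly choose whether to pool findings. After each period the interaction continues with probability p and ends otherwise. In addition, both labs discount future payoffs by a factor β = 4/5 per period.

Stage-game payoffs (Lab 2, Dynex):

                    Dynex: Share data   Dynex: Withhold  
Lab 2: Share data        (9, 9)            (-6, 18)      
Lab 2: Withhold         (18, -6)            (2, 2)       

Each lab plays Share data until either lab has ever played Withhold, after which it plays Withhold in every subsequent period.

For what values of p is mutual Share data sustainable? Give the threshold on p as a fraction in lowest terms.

45/64

Expected continuation weight on next period's payoff is β·p = 4/5·p, which plays the role of the discount factor.
Cooperation requires 4/5·p ≥ (18−9)/(18−2) = 9/16, hence p ≥ 45/64.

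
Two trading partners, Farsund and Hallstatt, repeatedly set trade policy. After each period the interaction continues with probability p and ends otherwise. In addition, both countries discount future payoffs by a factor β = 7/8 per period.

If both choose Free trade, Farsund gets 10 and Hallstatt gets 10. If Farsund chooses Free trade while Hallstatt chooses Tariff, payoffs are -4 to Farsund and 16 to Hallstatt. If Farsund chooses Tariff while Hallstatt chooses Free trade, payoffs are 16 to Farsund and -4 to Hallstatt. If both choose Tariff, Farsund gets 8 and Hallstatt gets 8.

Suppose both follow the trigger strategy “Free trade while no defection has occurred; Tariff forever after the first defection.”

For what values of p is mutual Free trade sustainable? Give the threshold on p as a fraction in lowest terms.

Expected continuation weight on next period's payoff is β·p = 7/8·p, which plays the role of the discount factor.
Cooperation requires 7/8·p ≥ (16−10)/(16−8) = 3/4, hence p ≥ 6/7.

6/7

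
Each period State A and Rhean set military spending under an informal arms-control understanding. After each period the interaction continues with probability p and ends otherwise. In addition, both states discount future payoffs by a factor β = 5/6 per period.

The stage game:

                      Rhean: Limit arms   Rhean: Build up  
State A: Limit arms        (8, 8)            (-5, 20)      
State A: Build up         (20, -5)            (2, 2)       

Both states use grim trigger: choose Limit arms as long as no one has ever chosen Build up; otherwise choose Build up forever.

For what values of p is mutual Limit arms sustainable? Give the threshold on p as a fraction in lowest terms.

Expected continuation weight on next period's payoff is β·p = 5/6·p, which plays the role of the discount factor.
Cooperation requires 5/6·p ≥ (20−8)/(20−2) = 2/3, hence p ≥ 4/5.

4/5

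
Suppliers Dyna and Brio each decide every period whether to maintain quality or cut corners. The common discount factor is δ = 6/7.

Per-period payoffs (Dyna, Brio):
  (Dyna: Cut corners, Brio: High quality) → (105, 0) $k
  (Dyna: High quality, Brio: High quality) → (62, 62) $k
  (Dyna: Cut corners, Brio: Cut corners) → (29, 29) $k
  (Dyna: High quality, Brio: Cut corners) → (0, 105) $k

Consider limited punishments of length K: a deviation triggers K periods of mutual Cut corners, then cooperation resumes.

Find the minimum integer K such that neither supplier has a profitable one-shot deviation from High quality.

Need Σ_{k=1}^{K} δ^k ≥ (105−62)/(62−29) = 1.3030 at δ = 6/7.
At K = 1 the sum is 0.8571 < 1.3030; at K = 2 it is 1.5918 ≥ 1.3030.
So the minimum punishment length is K = 2.

2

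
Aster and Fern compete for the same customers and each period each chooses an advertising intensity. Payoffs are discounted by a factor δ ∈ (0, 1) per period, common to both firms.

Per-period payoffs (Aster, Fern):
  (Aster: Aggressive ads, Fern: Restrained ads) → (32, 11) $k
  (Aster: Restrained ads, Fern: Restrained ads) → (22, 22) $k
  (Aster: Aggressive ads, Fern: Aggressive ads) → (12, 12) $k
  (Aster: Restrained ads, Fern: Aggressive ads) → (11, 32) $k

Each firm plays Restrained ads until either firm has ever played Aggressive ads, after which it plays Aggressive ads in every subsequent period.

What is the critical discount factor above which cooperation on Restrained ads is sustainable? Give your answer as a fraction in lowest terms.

One-period gain from deviating is 32 − 22 = 10. The loss is 22 − 12 = 10 in every subsequent period, with present value 10·δ/(1−δ).
Deviation is unprofitable when 10·δ/(1−δ) ≥ 10, i.e. δ/(1−δ) ≥ 1.
Equivalently δ ≥ 10/(10+10) = 1/2.

1/2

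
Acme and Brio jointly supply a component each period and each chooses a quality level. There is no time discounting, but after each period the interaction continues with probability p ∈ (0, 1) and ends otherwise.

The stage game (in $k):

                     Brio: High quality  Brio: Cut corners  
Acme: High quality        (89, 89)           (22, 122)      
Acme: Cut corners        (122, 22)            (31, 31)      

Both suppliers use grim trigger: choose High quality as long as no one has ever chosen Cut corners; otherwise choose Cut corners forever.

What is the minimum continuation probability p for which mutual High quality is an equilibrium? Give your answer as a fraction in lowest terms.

33/91

With no time discounting, the continuation probability p plays the role of the discount factor.
Grim-trigger IC: 89/(1−p) ≥ 122 + 31p/(1−p) ⇒ p ≥ (122−89)/(122−31) = 33/91.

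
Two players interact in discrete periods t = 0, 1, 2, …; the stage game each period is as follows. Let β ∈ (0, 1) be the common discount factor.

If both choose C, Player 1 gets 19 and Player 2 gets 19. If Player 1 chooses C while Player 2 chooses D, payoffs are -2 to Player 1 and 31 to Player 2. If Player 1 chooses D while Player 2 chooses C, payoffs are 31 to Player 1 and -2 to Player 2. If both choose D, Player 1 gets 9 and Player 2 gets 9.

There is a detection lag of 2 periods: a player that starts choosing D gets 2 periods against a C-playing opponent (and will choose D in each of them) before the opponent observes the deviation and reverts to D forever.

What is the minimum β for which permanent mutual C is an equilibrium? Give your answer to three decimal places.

A deviator earns 31 for 2 periods, then 9 forever; cooperating earns 19 forever. Multiplying the IC by (1−β):
19 ≥ 31(1−β^2) + 9β^2, so 22·β^2 ≥ 12 and β^2 ≥ 6/11.
β ≥ (6/11)^(1/2) ≈ 0.739.

0.739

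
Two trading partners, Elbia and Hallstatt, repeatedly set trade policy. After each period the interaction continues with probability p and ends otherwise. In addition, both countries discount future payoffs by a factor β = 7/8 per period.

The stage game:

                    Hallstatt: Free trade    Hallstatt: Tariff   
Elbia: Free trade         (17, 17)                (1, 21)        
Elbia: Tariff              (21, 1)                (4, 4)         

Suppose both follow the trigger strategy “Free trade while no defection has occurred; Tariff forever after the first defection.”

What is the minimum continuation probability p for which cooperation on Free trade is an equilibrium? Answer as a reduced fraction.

With continuation probability p and discount β, the effective per-period discount factor is βp.
Grim-trigger IC: βp ≥ (21−17)/(21−4) = 4/17.
So p ≥ (4/17)/(7/8) = 32/119.

32/119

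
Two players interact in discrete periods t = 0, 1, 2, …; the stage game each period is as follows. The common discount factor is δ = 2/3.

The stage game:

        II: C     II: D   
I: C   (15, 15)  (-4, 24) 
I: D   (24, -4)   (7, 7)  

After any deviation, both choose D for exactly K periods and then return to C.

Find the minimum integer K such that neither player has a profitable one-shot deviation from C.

No profitable deviation requires (15−7)(δ+…+δ^K) ≥ 24−15, i.e. δ+…+δ^K ≥ 9/8 ≈ 1.1250.
With δ = 2/3, the partial sums are K=1: 0.6667, K=2: 1.1111, K=3: 1.4074.
K = 3 is the first length at which the sum reaches 1.1250.

3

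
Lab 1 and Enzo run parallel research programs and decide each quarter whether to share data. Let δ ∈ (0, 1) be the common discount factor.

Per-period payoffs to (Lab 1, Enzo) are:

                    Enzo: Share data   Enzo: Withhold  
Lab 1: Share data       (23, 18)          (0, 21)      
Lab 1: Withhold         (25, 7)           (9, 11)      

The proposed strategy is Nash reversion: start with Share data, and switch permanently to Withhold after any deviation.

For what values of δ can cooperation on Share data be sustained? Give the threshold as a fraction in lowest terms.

Lab 1: cooperation gives 23 each period; deviation gives 25 once then 9 forever.
  23/(1−δ) ≥ 25 + 9δ/(1−δ) ⇒ δ ≥ 2/16 = 1/8.
Enzo: cooperation gives 18 each period; deviation gives 21 once then 11 forever.
  δ ≥ 3/10.
Both must hold, so the binding constraint is Enzo's: δ ≥ 3/10.

3/10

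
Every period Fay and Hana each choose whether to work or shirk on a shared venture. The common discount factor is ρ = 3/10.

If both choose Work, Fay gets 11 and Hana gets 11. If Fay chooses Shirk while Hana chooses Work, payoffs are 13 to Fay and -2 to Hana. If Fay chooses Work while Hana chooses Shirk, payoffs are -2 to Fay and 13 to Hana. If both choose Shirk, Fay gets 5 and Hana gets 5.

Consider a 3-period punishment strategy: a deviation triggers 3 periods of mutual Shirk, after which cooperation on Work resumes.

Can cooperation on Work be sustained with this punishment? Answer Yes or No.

IC: ρ+…+ρ^3 ≥ (13−11)/(11−5) = 1/3.
At ρ = 3/10: partial sum = 0.4170 ≥ 0.3333. Cooperation sustainable.

Yes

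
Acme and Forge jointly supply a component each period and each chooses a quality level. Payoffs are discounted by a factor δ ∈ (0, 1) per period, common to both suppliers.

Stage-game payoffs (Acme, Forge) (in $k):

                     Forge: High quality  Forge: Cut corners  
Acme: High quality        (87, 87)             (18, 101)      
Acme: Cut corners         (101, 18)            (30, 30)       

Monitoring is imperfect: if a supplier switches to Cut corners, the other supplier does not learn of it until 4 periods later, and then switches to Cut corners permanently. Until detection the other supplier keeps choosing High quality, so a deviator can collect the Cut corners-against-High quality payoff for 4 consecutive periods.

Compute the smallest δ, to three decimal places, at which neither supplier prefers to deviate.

0.666

Deviating for the 4 undetected periods gains 101−87 = 14 per period over cooperation, then loses 87−30 = 57 per period forever once punishment starts.
Gain: 14(1 + δ + … + δ^3); loss: 57·δ^4/(1−δ).
No profitable deviation ⇔ 14(1−δ^4) ≤ 57·δ^4, i.e. δ^4 ≥ 14/(14+57) = 14/71.
Hence δ ≥ (14/71)^(1/4) ≈ 0.666.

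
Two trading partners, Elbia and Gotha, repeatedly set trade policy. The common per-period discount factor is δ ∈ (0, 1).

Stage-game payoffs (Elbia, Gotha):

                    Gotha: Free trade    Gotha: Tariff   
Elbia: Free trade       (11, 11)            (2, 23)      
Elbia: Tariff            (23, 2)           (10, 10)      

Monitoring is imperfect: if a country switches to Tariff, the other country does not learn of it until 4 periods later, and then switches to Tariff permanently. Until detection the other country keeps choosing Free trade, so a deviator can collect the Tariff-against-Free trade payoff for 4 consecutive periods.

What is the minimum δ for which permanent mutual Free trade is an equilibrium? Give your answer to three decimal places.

0.980

The best deviation is to choose Tariff for all 4 undetected periods, earning 23 each, then 10 forever once detected.
Deviation value: 23(1−δ^4)/(1−δ) + 10δ^4/(1−δ); cooperation value: 11/(1−δ).
IC: 11 ≥ 23(1−δ^4) + 10δ^4 = 23 − 13δ^4.
So δ^4 ≥ 12/13, giving δ ≥ (12/13)^(1/4) ≈ 0.980.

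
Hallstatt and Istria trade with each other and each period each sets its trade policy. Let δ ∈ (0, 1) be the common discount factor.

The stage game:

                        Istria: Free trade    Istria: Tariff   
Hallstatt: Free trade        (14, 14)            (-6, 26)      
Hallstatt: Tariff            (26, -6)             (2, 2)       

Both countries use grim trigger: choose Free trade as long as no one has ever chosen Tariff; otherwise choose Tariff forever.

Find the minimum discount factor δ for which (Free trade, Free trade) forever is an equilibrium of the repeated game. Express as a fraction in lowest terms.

1/2

One-period gain from deviating is 26 − 14 = 12. The loss is 14 − 2 = 12 in every subsequent period, with present value 12·δ/(1−δ).
Deviation is unprofitable when 12·δ/(1−δ) ≥ 12, i.e. δ/(1−δ) ≥ 1.
Equivalently δ ≥ 12/(12+12) = 1/2.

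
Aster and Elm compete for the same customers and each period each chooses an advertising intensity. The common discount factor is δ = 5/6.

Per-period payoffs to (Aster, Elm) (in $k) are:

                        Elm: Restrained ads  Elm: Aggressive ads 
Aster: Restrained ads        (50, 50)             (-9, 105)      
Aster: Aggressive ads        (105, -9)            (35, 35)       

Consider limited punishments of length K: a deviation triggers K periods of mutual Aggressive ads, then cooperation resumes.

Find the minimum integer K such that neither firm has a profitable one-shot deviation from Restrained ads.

8

No profitable deviation requires (50−35)(δ+…+δ^K) ≥ 105−50, i.e. δ+…+δ^K ≥ 11/3 ≈ 3.6667.
With δ = 5/6, the partial sums are K=1: 0.8333, K=2: 1.5278, …, K=6: 3.3255, K=7: 3.6046, K=8: 3.8372.
K = 8 is the first length at which the sum reaches 3.6667.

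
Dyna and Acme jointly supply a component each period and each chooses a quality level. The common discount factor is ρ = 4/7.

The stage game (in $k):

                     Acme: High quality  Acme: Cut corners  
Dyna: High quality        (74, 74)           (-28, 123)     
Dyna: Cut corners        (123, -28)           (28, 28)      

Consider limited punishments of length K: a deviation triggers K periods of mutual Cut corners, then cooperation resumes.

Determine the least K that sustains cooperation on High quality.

No profitable deviation requires (74−28)(ρ+…+ρ^K) ≥ 123−74, i.e. ρ+…+ρ^K ≥ 49/46 ≈ 1.0652.
With ρ = 4/7, the partial sums are K=1: 0.5714, K=2: 0.8980, K=3: 1.0845.
K = 3 is the first length at which the sum reaches 1.0652.

3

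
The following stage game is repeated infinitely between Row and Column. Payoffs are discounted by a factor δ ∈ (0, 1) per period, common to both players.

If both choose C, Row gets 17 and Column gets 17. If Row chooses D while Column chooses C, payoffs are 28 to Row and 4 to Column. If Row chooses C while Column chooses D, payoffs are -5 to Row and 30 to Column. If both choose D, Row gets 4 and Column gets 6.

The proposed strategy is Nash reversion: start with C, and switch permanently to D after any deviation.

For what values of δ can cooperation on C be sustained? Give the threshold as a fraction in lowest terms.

13/24

Row's threshold: (28−17)/(28−4) = 11/24.
Column's threshold: (30−17)/(30−6) = 13/24.
11/24 < 13/24, so Column binds and δ* = 13/24.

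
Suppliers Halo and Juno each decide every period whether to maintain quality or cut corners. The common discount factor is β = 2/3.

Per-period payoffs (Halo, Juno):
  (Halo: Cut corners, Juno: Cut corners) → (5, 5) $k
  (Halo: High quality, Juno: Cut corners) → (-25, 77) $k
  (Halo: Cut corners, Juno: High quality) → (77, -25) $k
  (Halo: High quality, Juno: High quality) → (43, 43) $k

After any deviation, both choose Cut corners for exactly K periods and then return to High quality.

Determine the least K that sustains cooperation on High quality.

2

IC: β(1−β^K)/(1−β) ≥ (77−43)/(43−5) = 17/19.
With β = 2/3: need 1 − β^K ≥ 17/19·(1−2/3)/(2/3), i.e. β^K ≤ 0.5526.
Since (2/3)^1 = 0.6667 and (2/3)^2 = 0.4444, the smallest such K is 2.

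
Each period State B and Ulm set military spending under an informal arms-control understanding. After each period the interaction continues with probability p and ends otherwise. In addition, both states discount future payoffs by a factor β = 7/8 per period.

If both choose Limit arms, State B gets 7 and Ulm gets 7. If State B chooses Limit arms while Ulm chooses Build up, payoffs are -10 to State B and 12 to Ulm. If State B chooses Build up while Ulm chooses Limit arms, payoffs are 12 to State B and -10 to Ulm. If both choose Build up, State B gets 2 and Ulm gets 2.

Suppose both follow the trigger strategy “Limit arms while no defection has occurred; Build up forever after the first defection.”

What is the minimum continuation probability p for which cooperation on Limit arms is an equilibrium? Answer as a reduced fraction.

4/7

With continuation probability p and discount β, the effective per-period discount factor is βp.
Grim-trigger IC: βp ≥ (12−7)/(12−2) = 1/2.
So p ≥ (1/2)/(7/8) = 4/7.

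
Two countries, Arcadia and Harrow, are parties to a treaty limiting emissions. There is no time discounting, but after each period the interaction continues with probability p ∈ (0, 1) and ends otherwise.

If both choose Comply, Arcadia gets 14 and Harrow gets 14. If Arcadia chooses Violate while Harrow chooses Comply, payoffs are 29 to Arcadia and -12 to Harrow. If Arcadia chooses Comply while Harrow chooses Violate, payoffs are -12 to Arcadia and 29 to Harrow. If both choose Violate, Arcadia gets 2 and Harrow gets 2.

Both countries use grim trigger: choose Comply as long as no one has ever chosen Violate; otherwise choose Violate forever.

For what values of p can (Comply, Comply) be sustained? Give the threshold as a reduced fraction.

Expected cooperation value is 14 + p·14 + p²·14 + … = 14/(1−p); deviation gives 29 + p·2/(1−p).
14 ≥ 29(1−p) + 2p ⇒ 27p ≥ 15 ⇒ p ≥ 15/27 = 5/9.

5/9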